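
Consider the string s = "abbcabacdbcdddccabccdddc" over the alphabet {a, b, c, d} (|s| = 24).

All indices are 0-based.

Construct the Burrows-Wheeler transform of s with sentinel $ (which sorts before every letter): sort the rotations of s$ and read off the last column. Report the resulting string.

rank  rotation                   last
    0  $abbcabacdbcdddccabccdddc  c
    1  abacdbcdddccabccdddc$abbc  c
    2  abbcabacdbcdddccabccdddc$  $
    3  abccdddc$abbcabacdbcdddcc  c
    4  acdbcdddccabccdddc$abbcab  b
    5  bacdbcdddccabccdddc$abbca  a
    6  bbcabacdbcdddccabccdddc$a  a
    7  bcabacdbcdddccabccdddc$ab  b
    8  bccdddc$abbcabacdbcdddcca  a
    9  bcdddccabccdddc$abbcabacd  d
   10  c$abbcabacdbcdddccabccddd  d
   11  cabacdbcdddccabccdddc$abb  b
   12  cabccdddc$abbcabacdbcdddc  c
   13  ccabccdddc$abbcabacdbcddd  d
   14  ccdddc$abbcabacdbcdddccab  b
   15  cdbcdddccabccdddc$abbcaba  a
   16  cdddc$abbcabacdbcdddccabc  c
   17  cdddccabccdddc$abbcabacdb  b
   18  dbcdddccabccdddc$abbcabac  c
   19  dc$abbcabacdbcdddccabccdd  d
   20  dccabccdddc$abbcabacdbcdd  d
   21  ddc$abbcabacdbcdddccabccd  d
   22  ddccabccdddc$abbcabacdbcd  d
   23  dddc$abbcabacdbcdddccabcc  c
   24  dddccabccdddc$abbcabacdbc  c

cc$cbaabaddbcdbacbcddddcc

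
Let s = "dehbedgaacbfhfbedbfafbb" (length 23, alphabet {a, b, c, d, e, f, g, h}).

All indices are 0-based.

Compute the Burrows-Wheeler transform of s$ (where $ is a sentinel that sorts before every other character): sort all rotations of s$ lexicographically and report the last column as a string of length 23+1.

bgafbffhdcae$ebbdbahbdef

rank  rotation                  last
    0  $dehbedgaacbfhfbedbfafbb  b
    1  aacbfhfbedbfafbb$dehbedg  g
    2  acbfhfbedbfafbb$dehbedga  a
    3  afbb$dehbedgaacbfhfbedbf  f
    4  b$dehbedgaacbfhfbedbfafb  b
    5  bb$dehbedgaacbfhfbedbfaf  f
    6  bedbfafbb$dehbedgaacbfhf  f
    7  bedgaacbfhfbedbfafbb$deh  h
    8  bfafbb$dehbedgaacbfhfbed  d
    9  bfhfbedbfafbb$dehbedgaac  c
   10  cbfhfbedbfafbb$dehbedgaa  a
   11  dbfafbb$dehbedgaacbfhfbe  e
   12  dehbedgaacbfhfbedbfafbb$  $
   13  dgaacbfhfbedbfafbb$dehbe  e
   14  edbfafbb$dehbedgaacbfhfb  b
   15  edgaacbfhfbedbfafbb$dehb  b
   16  ehbedgaacbfhfbedbfafbb$d  d
   17  fafbb$dehbedgaacbfhfbedb  b
   18  fbb$dehbedgaacbfhfbedbfa  a
   19  fbedbfafbb$dehbedgaacbfh  h
   20  fhfbedbfafbb$dehbedgaacb  b
   21  gaacbfhfbedbfafbb$dehbed  d
   22  hbedgaacbfhfbedbfafbb$de  e
   23  hfbedbfafbb$dehbedgaacbf  f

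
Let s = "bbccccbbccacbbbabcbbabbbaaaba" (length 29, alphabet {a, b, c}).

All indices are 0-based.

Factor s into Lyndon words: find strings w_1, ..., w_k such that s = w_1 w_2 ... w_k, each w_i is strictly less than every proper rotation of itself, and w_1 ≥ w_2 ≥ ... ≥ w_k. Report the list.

["bbcccc", "bbcc", "acbbb", "abcbb", "abbb", "aaab", "a"]

emit factor 1: 'bbcccc' (i=0, period=6)
emit factor 2: 'bbcc' (i=6, period=4)
emit factor 3: 'acbbb' (i=10, period=5)
emit factor 4: 'abcbb' (i=15, period=5)
emit factor 5: 'abbb' (i=20, period=4)
emit factor 6: 'aaab' (i=24, period=4)
emit factor 7: 'a' (i=28, period=1)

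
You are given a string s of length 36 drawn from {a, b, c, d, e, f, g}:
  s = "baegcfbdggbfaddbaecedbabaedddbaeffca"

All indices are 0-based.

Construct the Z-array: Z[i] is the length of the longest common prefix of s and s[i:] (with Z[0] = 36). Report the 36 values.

[36, 0, 0, 0, 0, 0, 1, 0, 0, 0, 1, 0, 0, 0, 0, 3, 0, 0, 0, 0, 0, 2, 0, 3, 0, 0, 0, 0, 0, 3, 0, 0, 0, 0, 0, 0]

Z[0]=36
i=1: fresh scan; Z[1]=0
i=2: fresh scan; Z[2]=0
i=3: fresh scan; Z[3]=0
i=4: fresh scan; Z[4]=0
i=5: fresh scan; Z[5]=0
i=6: fresh scan; Z[6]=1 extend→box=[6,7)
i=7: fresh scan; Z[7]=0
i=8: fresh scan; Z[8]=0
i=9: fresh scan; Z[9]=0
i=10: fresh scan; Z[10]=1 extend→box=[10,11)
i=11: fresh scan; Z[11]=0
i=12: fresh scan; Z[12]=0
i=13: fresh scan; Z[13]=0
i=14: fresh scan; Z[14]=0
i=15: fresh scan; Z[15]=3 extend→box=[15,18)
i=16: min(r-i=2, Z[1]=0)=0; Z[16]=0
i=17: min(r-i=1, Z[2]=0)=0; Z[17]=0
i=18: fresh scan; Z[18]=0
i=19: fresh scan; Z[19]=0
i=20: fresh scan; Z[20]=0
i=21: fresh scan; Z[21]=2 extend→box=[21,23)
i=22: min(r-i=1, Z[1]=0)=0; Z[22]=0
i=23: fresh scan; Z[23]=3 extend→box=[23,26)
i=24: min(r-i=2, Z[1]=0)=0; Z[24]=0
i=25: min(r-i=1, Z[2]=0)=0; Z[25]=0
i=26: fresh scan; Z[26]=0
i=27: fresh scan; Z[27]=0
i=28: fresh scan; Z[28]=0
i=29: fresh scan; Z[29]=3 extend→box=[29,32)
i=30: min(r-i=2, Z[1]=0)=0; Z[30]=0
i=31: min(r-i=1, Z[2]=0)=0; Z[31]=0
i=32: fresh scan; Z[32]=0
i=33: fresh scan; Z[33]=0
i=34: fresh scan; Z[34]=0
i=35: fresh scan; Z[35]=0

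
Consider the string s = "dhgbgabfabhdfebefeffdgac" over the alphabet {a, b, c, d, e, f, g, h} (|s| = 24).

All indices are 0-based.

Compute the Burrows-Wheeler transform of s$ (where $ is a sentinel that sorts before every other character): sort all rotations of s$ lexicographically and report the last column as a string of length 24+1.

cgfgeagaahf$fbfbfdeebdhbd

rank  rotation                   last
    0  $dhgbgabfabhdfebefeffdgac  c
    1  abfabhdfebefeffdgac$dhgbg  g
    2  abhdfebefeffdgac$dhgbgabf  f
    3  ac$dhgbgabfabhdfebefeffdg  g
    4  befeffdgac$dhgbgabfabhdfe  e
    5  bfabhdfebefeffdgac$dhgbga  a
    6  bgabfabhdfebefeffdgac$dhg  g
    7  bhdfebefeffdgac$dhgbgabfa  a
    8  c$dhgbgabfabhdfebefeffdga  a
    9  dfebefeffdgac$dhgbgabfabh  h
   10  dgac$dhgbgabfabhdfebefeff  f
   11  dhgbgabfabhdfebefeffdgac$  $
   12  ebefeffdgac$dhgbgabfabhdf  f
   13  efeffdgac$dhgbgabfabhdfeb  b
   14  effdgac$dhgbgabfabhdfebef  f
   15  fabhdfebefeffdgac$dhgbgab  b
   16  fdgac$dhgbgabfabhdfebefef  f
   17  febefeffdgac$dhgbgabfabhd  d
   18  feffdgac$dhgbgabfabhdfebe  e
   19  ffdgac$dhgbgabfabhdfebefe  e
   20  gabfabhdfebefeffdgac$dhgb  b
   21  gac$dhgbgabfabhdfebefeffd  d
   22  gbgabfabhdfebefeffdgac$dh  h
   23  hdfebefeffdgac$dhgbgabfab  b
   24  hgbgabfabhdfebefeffdgac$d  d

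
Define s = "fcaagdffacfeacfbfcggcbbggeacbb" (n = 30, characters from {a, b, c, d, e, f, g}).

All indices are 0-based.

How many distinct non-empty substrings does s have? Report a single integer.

431

sorted suffixes:
  #0 SA[0]=2  'aagdffacfeacfbfcggcbbggeacbb'
  #1 SA[1]=26  'acbb'
  #2 SA[2]=12  'acfbfcggcbbggeacbb'
  #3 SA[3]=8  'acfeacfbfcggcbbggeacbb'
  #4 SA[4]=3  'agdffacfeacfbfcggcbbggeacbb'
  #5 SA[5]=29  'b'
  #6 SA[6]=28  'bb'
  #7 SA[7]=21  'bbggeacbb'
  #8 SA[8]=15  'bfcggcbbggeacbb'
  #9 SA[9]=22  'bggeacbb'
  #10 SA[10]=1  'caagdffacfeacfbfcggcbbggeacbb'
  #11 SA[11]=27  'cbb'
  #12 SA[12]=20  'cbbggeacbb'
  #13 SA[13]=13  'cfbfcggcbbggeacbb'
  #14 SA[14]=9  'cfeacfbfcggcbbggeacbb'
  #15 SA[15]=17  'cggcbbggeacbb'
  #16 SA[16]=5  'dffacfeacfbfcggcbbggeacbb'
  #17 SA[17]=25  'eacbb'
  #18 SA[18]=11  'eacfbfcggcbbggeacbb'
  #19 SA[19]=7  'facfeacfbfcggcbbggeacbb'
  #20 SA[20]=14  'fbfcggcbbggeacbb'
  #21 SA[21]=0  'fcaagdffacfeacfbfcggcbbggeacbb'
  #22 SA[22]=16  'fcggcbbggeacbb'
  #23 SA[23]=10  'feacfbfcggcbbggeacbb'
  #24 SA[24]=6  'ffacfeacfbfcggcbbggeacbb'
  #25 SA[25]=19  'gcbbggeacbb'
  #26 SA[26]=4  'gdffacfeacfbfcggcbbggeacbb'
  #27 SA[27]=24  'geacbb'
  #28 SA[28]=18  'ggcbbggeacbb'
  #29 SA[29]=23  'ggeacbb'

SA = [2, 26, 12, 8, 3, 29, 28, 21, 15, 22, 1, 27, 20, 13, 9, 17, 5, 25, 11, 7, 14, 0, 16, 10, 6, 19, 4, 24, 18, 23]
[i] adj suffixes → lcp
  [1] 2/26 → 1 ('a')
  [2] 26/12 → 2 ('ac')
  [3] 12/8 → 3 ('acf')
  [4] 8/3 → 1 ('a')
  [5] 3/29 → 0 ('')
  [6] 29/28 → 1 ('b')
  [7] 28/21 → 2 ('bb')
  [8] 21/15 → 1 ('b')
  [9] 15/22 → 1 ('b')
  [10] 22/1 → 0 ('')
  [11] 1/27 → 1 ('c')
  [12] 27/20 → 3 ('cbb')
  [13] 20/13 → 1 ('c')
  [14] 13/9 → 2 ('cf')
  [15] 9/17 → 1 ('c')
  [16] 17/5 → 0 ('')
  [17] 5/25 → 0 ('')
  [18] 25/11 → 3 ('eac')
  [19] 11/7 → 0 ('')
  [20] 7/14 → 1 ('f')
  [21] 14/0 → 1 ('f')
  [22] 0/16 → 2 ('fc')
  [23] 16/10 → 1 ('f')
  [24] 10/6 → 1 ('f')
  [25] 6/19 → 0 ('')
  [26] 19/4 → 1 ('g')
  [27] 4/24 → 1 ('g')
  [28] 24/18 → 1 ('g')
  [29] 18/23 → 2 ('gg')

n(n+1)/2 = 30·31/2 = 465
Σ LCP = 0 + 1 + 2 + 3 + 1 + 0 + 1 + 2 + 1 + 1 + 0 + 1 + 3 + 1 + 2 + 1 + 0 + 0 + 3 + 0 + 1 + 1 + 2 + 1 + 1 + 0 + 1 + 1 + 1 + 2 = 34
distinct = 465 − 34 = 431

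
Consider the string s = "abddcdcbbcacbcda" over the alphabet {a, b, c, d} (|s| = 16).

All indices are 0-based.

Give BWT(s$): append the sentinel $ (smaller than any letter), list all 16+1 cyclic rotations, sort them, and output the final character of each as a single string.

ad$ccbcabdabdccdb

rank  rotation           last
    0  $abddcdcbbcacbcda  a
    1  a$abddcdcbbcacbcd  d
    2  abddcdcbbcacbcda$  $
    3  acbcda$abddcdcbbc  c
    4  bbcacbcda$abddcdc  c
    5  bcacbcda$abddcdcb  b
    6  bcda$abddcdcbbcac  c
    7  bddcdcbbcacbcda$a  a
    8  cacbcda$abddcdcbb  b
    9  cbbcacbcda$abddcd  d
   10  cbcda$abddcdcbbca  a
   11  cda$abddcdcbbcacb  b
   12  cdcbbcacbcda$abdd  d
   13  da$abddcdcbbcacbc  c
   14  dcbbcacbcda$abddc  c
   15  dcdcbbcacbcda$abd  d
   16  ddcdcbbcacbcda$ab  b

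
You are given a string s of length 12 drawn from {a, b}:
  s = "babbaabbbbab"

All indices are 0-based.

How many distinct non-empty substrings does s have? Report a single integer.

57

sorted suffixes:
  #0 SA[0]=4  'aabbbbab'
  #1 SA[1]=10  'ab'
  #2 SA[2]=1  'abbaabbbbab'
  #3 SA[3]=5  'abbbbab'
  #4 SA[4]=11  'b'
  #5 SA[5]=3  'baabbbbab'
  #6 SA[6]=9  'bab'
  #7 SA[7]=0  'babbaabbbbab'
  #8 SA[8]=2  'bbaabbbbab'
  #9 SA[9]=8  'bbab'
  #10 SA[10]=7  'bbbab'
  #11 SA[11]=6  'bbbbab'

SA = [4, 10, 1, 5, 11, 3, 9, 0, 2, 8, 7, 6]
i: (SA[i-1],SA[i]) lcp shared
  1: (4,10) 1 'a'
  2: (10,1) 2 'ab'
  3: (1,5) 3 'abb'
  4: (5,11) 0 ''
  5: (11,3) 1 'b'
  6: (3,9) 2 'ba'
  7: (9,0) 3 'bab'
  8: (0,2) 1 'b'
  9: (2,8) 3 'bba'
  10: (8,7) 2 'bb'
  11: (7,6) 3 'bbb'

n(n+1)/2 = 12·13/2 = 78
Σ LCP = 0 + 1 + 2 + 3 + 0 + 1 + 2 + 3 + 1 + 3 + 2 + 3 = 21
distinct = 78 − 21 = 57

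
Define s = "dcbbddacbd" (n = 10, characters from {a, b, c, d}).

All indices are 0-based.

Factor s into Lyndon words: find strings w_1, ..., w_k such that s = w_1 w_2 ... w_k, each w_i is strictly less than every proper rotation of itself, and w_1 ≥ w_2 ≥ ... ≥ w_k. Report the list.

emit factor 1: 'd' (i=0, period=1)
emit factor 2: 'c' (i=1, period=1)
emit factor 3: 'bbdd' (i=2, period=4)
emit factor 4: 'acbd' (i=6, period=4)

["d", "c", "bbdd", "acbd"]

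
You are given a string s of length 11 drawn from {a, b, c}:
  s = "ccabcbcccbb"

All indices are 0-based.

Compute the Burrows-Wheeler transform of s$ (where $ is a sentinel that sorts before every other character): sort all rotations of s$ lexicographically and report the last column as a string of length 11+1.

bcbcacccb$cb

rank  rotation      last
    0  $ccabcbcccbb  b
    1  abcbcccbb$cc  c
    2  b$ccabcbcccb  b
    3  bb$ccabcbccc  c
    4  bcbcccbb$cca  a
    5  bcccbb$ccabc  c
    6  cabcbcccbb$c  c
    7  cbb$ccabcbcc  c
    8  cbcccbb$ccab  b
    9  ccabcbcccbb$  $
   10  ccbb$ccabcbc  c
   11  cccbb$ccabcb  b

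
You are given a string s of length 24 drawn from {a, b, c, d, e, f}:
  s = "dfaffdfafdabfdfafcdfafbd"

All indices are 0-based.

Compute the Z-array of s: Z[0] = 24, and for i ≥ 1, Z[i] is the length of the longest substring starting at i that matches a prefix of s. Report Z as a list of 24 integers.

Z[0]=24
i=1: i≥r, start 0; Z[1]=0
i=2: i≥r, start 0; Z[2]=0
i=3: i≥r, start 0; Z[3]=0
i=4: i≥r, start 0; Z[4]=0
i=5: i≥r, start 0; Z[5]=4 extend→box=[5,9)
i=6: min(r-i=3, Z[1]=0)=0; Z[6]=0
i=7: min(r-i=2, Z[2]=0)=0; Z[7]=0
i=8: min(r-i=1, Z[3]=0)=0; Z[8]=0
i=9: i≥r, start 0; Z[9]=1 extend→box=[9,10)
i=10: i≥r, start 0; Z[10]=0
i=11: i≥r, start 0; Z[11]=0
i=12: i≥r, start 0; Z[12]=0
i=13: i≥r, start 0; Z[13]=4 extend→box=[13,17)
i=14: min(r-i=3, Z[1]=0)=0; Z[14]=0
i=15: min(r-i=2, Z[2]=0)=0; Z[15]=0
i=16: min(r-i=1, Z[3]=0)=0; Z[16]=0
i=17: i≥r, start 0; Z[17]=0
i=18: i≥r, start 0; Z[18]=4 extend→box=[18,22)
i=19: min(r-i=3, Z[1]=0)=0; Z[19]=0
i=20: min(r-i=2, Z[2]=0)=0; Z[20]=0
i=21: min(r-i=1, Z[3]=0)=0; Z[21]=0
i=22: i≥r, start 0; Z[22]=0
i=23: i≥r, start 0; Z[23]=1 extend→box=[23,24)

[24, 0, 0, 0, 0, 4, 0, 0, 0, 1, 0, 0, 0, 4, 0, 0, 0, 0, 4, 0, 0, 0, 0, 1]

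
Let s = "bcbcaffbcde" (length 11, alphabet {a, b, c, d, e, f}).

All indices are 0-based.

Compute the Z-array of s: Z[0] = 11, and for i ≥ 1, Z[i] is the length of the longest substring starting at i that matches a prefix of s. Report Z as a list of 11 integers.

Z[0]=11
i=1: outside box; Z[1]=0
i=2: outside box; Z[2]=2 scan→box=[2,4)
i=3: min(r-i=1, Z[1]=0)=0; Z[3]=0
i=4: outside box; Z[4]=0
i=5: outside box; Z[5]=0
i=6: outside box; Z[6]=0
i=7: outside box; Z[7]=2 scan→box=[7,9)
i=8: min(r-i=1, Z[1]=0)=0; Z[8]=0
i=9: outside box; Z[9]=0
i=10: outside box; Z[10]=0

[11, 0, 2, 0, 0, 0, 0, 2, 0, 0, 0]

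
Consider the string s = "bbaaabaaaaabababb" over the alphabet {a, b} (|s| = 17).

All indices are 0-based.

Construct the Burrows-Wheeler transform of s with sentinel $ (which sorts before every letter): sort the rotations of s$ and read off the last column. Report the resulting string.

bbabaaaaabbbabaaa$

rank  rotation            last
    0  $bbaaabaaaaabababb  b
    1  aaaaabababb$bbaaab  b
    2  aaaabababb$bbaaaba  a
    3  aaabaaaaabababb$bb  b
    4  aaabababb$bbaaabaa  a
    5  aabaaaaabababb$bba  a
    6  aabababb$bbaaabaaa  a
    7  abaaaaabababb$bbaa  a
    8  abababb$bbaaabaaaa  a
    9  ababb$bbaaabaaaaab  b
   10  abb$bbaaabaaaaabab  b
   11  b$bbaaabaaaaababab  b
   12  baaaaabababb$bbaaa  a
   13  baaabaaaaabababb$b  b
   14  bababb$bbaaabaaaaa  a
   15  babb$bbaaabaaaaaba  a
   16  bb$bbaaabaaaaababa  a
   17  bbaaabaaaaabababb$  $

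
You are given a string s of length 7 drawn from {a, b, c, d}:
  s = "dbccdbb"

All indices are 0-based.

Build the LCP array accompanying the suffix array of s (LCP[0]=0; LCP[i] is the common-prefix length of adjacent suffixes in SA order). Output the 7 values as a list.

[0, 1, 1, 0, 1, 0, 2]

rank→(start, suffix):
  0 → (6, 'b')
  1 → (5, 'bb')
  2 → (1, 'bccdbb')
  3 → (2, 'ccdbb')
  4 → (3, 'cdbb')
  5 → (4, 'dbb')
  6 → (0, 'dbccdbb')

SA = [6, 5, 1, 2, 3, 4, 0]
[i] adj suffixes → lcp
  [1] 6/5 → 1 ('b')
  [2] 5/1 → 1 ('b')
  [3] 1/2 → 0 ('')
  [4] 2/3 → 1 ('c')
  [5] 3/4 → 0 ('')
  [6] 4/0 → 2 ('db')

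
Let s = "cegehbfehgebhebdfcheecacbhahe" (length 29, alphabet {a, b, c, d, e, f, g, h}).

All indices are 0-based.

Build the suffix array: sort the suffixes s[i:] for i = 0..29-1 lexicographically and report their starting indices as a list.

rank | idx | suffix
   0 |  22 | acbhahe
   1 |  26 | ahe
   2 |  14 | bdfcheecacbhahe
   3 |   5 | bfehgebhebdfcheecacbhahe
   4 |  24 | bhahe
   5 |  11 | bhebdfcheecacbhahe
   6 |  21 | cacbhahe
   7 |  23 | cbhahe
   8 |   0 | cegehbfehgebhebdfcheecacbhahe
   9 |  17 | cheecacbhahe
  10 |  15 | dfcheecacbhahe
  11 |  28 | e
  12 |  13 | ebdfcheecacbhahe
  13 |  10 | ebhebdfcheecacbhahe
  14 |  20 | ecacbhahe
  15 |  19 | eecacbhahe
  16 |   1 | egehbfehgebhebdfcheecacbhahe
  17 |   3 | ehbfehgebhebdfcheecacbhahe
  18 |   7 | ehgebhebdfcheecacbhahe
  19 |  16 | fcheecacbhahe
  20 |   6 | fehgebhebdfcheecacbhahe
  21 |   9 | gebhebdfcheecacbhahe
  22 |   2 | gehbfehgebhebdfcheecacbhahe
  23 |  25 | hahe
  24 |   4 | hbfehgebhebdfcheecacbhahe
  25 |  27 | he
  26 |  12 | hebdfcheecacbhahe
  27 |  18 | heecacbhahe
  28 |   8 | hgebhebdfcheecacbhahe

[22, 26, 14, 5, 24, 11, 21, 23, 0, 17, 15, 28, 13, 10, 20, 19, 1, 3, 7, 16, 6, 9, 2, 25, 4, 27, 12, 18, 8]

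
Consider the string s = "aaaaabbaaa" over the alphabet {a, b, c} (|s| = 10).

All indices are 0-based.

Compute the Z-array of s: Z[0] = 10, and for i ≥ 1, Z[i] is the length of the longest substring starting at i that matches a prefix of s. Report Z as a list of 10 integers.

[10, 4, 3, 2, 1, 0, 0, 3, 2, 1]

Z[0]=10
i=1: fresh scan; Z[1]=4 scan→box=[1,5)
i=2: min(r-i=3, Z[1]=4)=3; Z[2]=3
i=3: min(r-i=2, Z[2]=3)=2; Z[3]=2
i=4: min(r-i=1, Z[3]=2)=1; Z[4]=1
i=5: fresh scan; Z[5]=0
i=6: fresh scan; Z[6]=0
i=7: fresh scan; Z[7]=3 scan→box=[7,10)
i=8: min(r-i=2, Z[1]=4)=2; Z[8]=2
i=9: min(r-i=1, Z[2]=3)=1; Z[9]=1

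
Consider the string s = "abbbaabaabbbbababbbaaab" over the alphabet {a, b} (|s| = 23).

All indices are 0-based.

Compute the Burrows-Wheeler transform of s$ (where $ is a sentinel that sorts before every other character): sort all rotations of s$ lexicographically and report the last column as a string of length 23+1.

bbabbaabb$aabbababbbaaba

rank  rotation                  last
    0  $abbbaabaabbbbababbbaaab  b
    1  aaab$abbbaabaabbbbababbb  b
    2  aab$abbbaabaabbbbababbba  a
    3  aabaabbbbababbbaaab$abbb  b
    4  aabbbbababbbaaab$abbbaab  b
    5  ab$abbbaabaabbbbababbbaa  a
    6  abaabbbbababbbaaab$abbba  a
    7  ababbbaaab$abbbaabaabbbb  b
    8  abbbaaab$abbbaabaabbbbab  b
    9  abbbaabaabbbbababbbaaab$  $
   10  abbbbababbbaaab$abbbaaba  a
   11  b$abbbaabaabbbbababbbaaa  a
   12  baaab$abbbaabaabbbbababb  b
   13  baabaabbbbababbbaaab$abb  b
   14  baabbbbababbbaaab$abbbaa  a
   15  bababbbaaab$abbbaabaabbb  b
   16  babbbaaab$abbbaabaabbbba  a
   17  bbaaab$abbbaabaabbbbabab  b
   18  bbaabaabbbbababbbaaab$ab  b
   19  bbababbbaaab$abbbaabaabb  b
   20  bbbaaab$abbbaabaabbbbaba  a
   21  bbbaabaabbbbababbbaaab$a  a
   22  bbbababbbaaab$abbbaabaab  b
   23  bbbbababbbaaab$abbbaabaa  a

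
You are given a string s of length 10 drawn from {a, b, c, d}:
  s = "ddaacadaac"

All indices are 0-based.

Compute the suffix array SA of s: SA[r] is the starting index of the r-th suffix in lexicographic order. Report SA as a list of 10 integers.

sorted suffixes:
  #0 SA[0]=7  'aac'
  #1 SA[1]=2  'aacadaac'
  #2 SA[2]=8  'ac'
  #3 SA[3]=3  'acadaac'
  #4 SA[4]=5  'adaac'
  #5 SA[5]=9  'c'
  #6 SA[6]=4  'cadaac'
  #7 SA[7]=6  'daac'
  #8 SA[8]=1  'daacadaac'
  #9 SA[9]=0  'ddaacadaac'

[7, 2, 8, 3, 5, 9, 4, 6, 1, 0]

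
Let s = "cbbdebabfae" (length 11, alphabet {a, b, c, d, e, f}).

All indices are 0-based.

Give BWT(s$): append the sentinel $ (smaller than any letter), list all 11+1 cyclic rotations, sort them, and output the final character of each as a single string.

ebfecba$badb

rank  rotation      last
    0  $cbbdebabfae  e
    1  abfae$cbbdeb  b
    2  ae$cbbdebabf  f
    3  babfae$cbbde  e
    4  bbdebabfae$c  c
    5  bdebabfae$cb  b
    6  bfae$cbbdeba  a
    7  cbbdebabfae$  $
    8  debabfae$cbb  b
    9  e$cbbdebabfa  a
   10  ebabfae$cbbd  d
   11  fae$cbbdebab  b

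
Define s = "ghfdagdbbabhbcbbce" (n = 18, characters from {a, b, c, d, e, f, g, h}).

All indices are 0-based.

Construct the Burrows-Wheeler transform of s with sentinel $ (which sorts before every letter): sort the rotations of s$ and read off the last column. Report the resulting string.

rank  rotation             last
    0  $ghfdagdbbabhbcbbce  e
    1  abhbcbbce$ghfdagdbb  b
    2  agdbbabhbcbbce$ghfd  d
    3  babhbcbbce$ghfdagdb  b
    4  bbabhbcbbce$ghfdagd  d
    5  bbce$ghfdagdbbabhbc  c
    6  bcbbce$ghfdagdbbabh  h
    7  bce$ghfdagdbbabhbcb  b
    8  bhbcbbce$ghfdagdbba  a
    9  cbbce$ghfdagdbbabhb  b
   10  ce$ghfdagdbbabhbcbb  b
   11  dagdbbabhbcbbce$ghf  f
   12  dbbabhbcbbce$ghfdag  g
   13  e$ghfdagdbbabhbcbbc  c
   14  fdagdbbabhbcbbce$gh  h
   15  gdbbabhbcbbce$ghfda  a
   16  ghfdagdbbabhbcbbce$  $
   17  hbcbbce$ghfdagdbbab  b
   18  hfdagdbbabhbcbbce$g  g

ebdbdchbabbfgcha$bg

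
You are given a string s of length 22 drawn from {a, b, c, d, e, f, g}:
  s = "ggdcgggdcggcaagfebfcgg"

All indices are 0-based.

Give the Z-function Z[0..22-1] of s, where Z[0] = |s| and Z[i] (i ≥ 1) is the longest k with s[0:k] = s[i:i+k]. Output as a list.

[22, 1, 0, 0, 2, 6, 1, 0, 0, 2, 1, 0, 0, 0, 1, 0, 0, 0, 0, 0, 2, 1]

Z[0]=22
i=1: outside box; Z[1]=1 extend→box=[1,2)
i=2: outside box; Z[2]=0
i=3: outside box; Z[3]=0
i=4: outside box; Z[4]=2 extend→box=[4,6)
i=5: min(r-i=1, Z[1]=1)=1; Z[5]=6 extend→box=[5,11)
i=6: min(r-i=5, Z[1]=1)=1; Z[6]=1
i=7: min(r-i=4, Z[2]=0)=0; Z[7]=0
i=8: min(r-i=3, Z[3]=0)=0; Z[8]=0
i=9: min(r-i=2, Z[4]=2)=2; Z[9]=2
i=10: min(r-i=1, Z[5]=6)=1; Z[10]=1
i=11: outside box; Z[11]=0
i=12: outside box; Z[12]=0
i=13: outside box; Z[13]=0
i=14: outside box; Z[14]=1 extend→box=[14,15)
i=15: outside box; Z[15]=0
i=16: outside box; Z[16]=0
i=17: outside box; Z[17]=0
i=18: outside box; Z[18]=0
i=19: outside box; Z[19]=0
i=20: outside box; Z[20]=2 extend→box=[20,22)
i=21: min(r-i=1, Z[1]=1)=1; Z[21]=1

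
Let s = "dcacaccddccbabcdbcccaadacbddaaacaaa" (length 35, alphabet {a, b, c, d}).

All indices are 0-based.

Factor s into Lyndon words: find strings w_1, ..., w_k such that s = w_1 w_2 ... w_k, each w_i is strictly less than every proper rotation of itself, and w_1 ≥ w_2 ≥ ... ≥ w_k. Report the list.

["d", "c", "acaccddccb", "abcdbccc", "aadacbdd", "aaac", "a", "a", "a"]

emit factor 1: 'd' (i=0, period=1)
emit factor 2: 'c' (i=1, period=1)
emit factor 3: 'acaccddccb' (i=2, period=10)
emit factor 4: 'abcdbccc' (i=12, period=8)
emit factor 5: 'aadacbdd' (i=20, period=8)
emit factor 6: 'aaac' (i=28, period=4)
emit factor 7: 'a' (i=32, period=1)
emit factor 8: 'a' (i=33, period=1)
emit factor 9: 'a' (i=34, period=1)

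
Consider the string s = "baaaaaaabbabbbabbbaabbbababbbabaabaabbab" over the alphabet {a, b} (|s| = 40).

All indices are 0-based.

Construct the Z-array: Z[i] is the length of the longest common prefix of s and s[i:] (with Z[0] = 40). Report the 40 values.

Z[0]=40
i=1: outside box; Z[1]=0
i=2: outside box; Z[2]=0
i=3: outside box; Z[3]=0
i=4: outside box; Z[4]=0
i=5: outside box; Z[5]=0
i=6: outside box; Z[6]=0
i=7: outside box; Z[7]=0
i=8: outside box; Z[8]=1 grow→box=[8,9)
i=9: outside box; Z[9]=2 grow→box=[9,11)
i=10: min(r-i=1, Z[1]=0)=0; Z[10]=0
i=11: outside box; Z[11]=1 grow→box=[11,12)
i=12: outside box; Z[12]=1 grow→box=[12,13)
i=13: outside box; Z[13]=2 grow→box=[13,15)
i=14: min(r-i=1, Z[1]=0)=0; Z[14]=0
i=15: outside box; Z[15]=1 grow→box=[15,16)
i=16: outside box; Z[16]=1 grow→box=[16,17)
i=17: outside box; Z[17]=3 grow→box=[17,20)
i=18: min(r-i=2, Z[1]=0)=0; Z[18]=0
i=19: min(r-i=1, Z[2]=0)=0; Z[19]=0
i=20: outside box; Z[20]=1 grow→box=[20,21)
i=21: outside box; Z[21]=1 grow→box=[21,22)
i=22: outside box; Z[22]=2 grow→box=[22,24)
i=23: min(r-i=1, Z[1]=0)=0; Z[23]=0
i=24: outside box; Z[24]=2 grow→box=[24,26)
i=25: min(r-i=1, Z[1]=0)=0; Z[25]=0
i=26: outside box; Z[26]=1 grow→box=[26,27)
i=27: outside box; Z[27]=1 grow→box=[27,28)
i=28: outside box; Z[28]=2 grow→box=[28,30)
i=29: min(r-i=1, Z[1]=0)=0; Z[29]=0
i=30: outside box; Z[30]=3 grow→box=[30,33)
i=31: min(r-i=2, Z[1]=0)=0; Z[31]=0
i=32: min(r-i=1, Z[2]=0)=0; Z[32]=0
i=33: outside box; Z[33]=3 grow→box=[33,36)
i=34: min(r-i=2, Z[1]=0)=0; Z[34]=0
i=35: min(r-i=1, Z[2]=0)=0; Z[35]=0
i=36: outside box; Z[36]=1 grow→box=[36,37)
i=37: outside box; Z[37]=2 grow→box=[37,39)
i=38: min(r-i=1, Z[1]=0)=0; Z[38]=0
i=39: outside box; Z[39]=1 grow→box=[39,40)

[40, 0, 0, 0, 0, 0, 0, 0, 1, 2, 0, 1, 1, 2, 0, 1, 1, 3, 0, 0, 1, 1, 2, 0, 2, 0, 1, 1, 2, 0, 3, 0, 0, 3, 0, 0, 1, 2, 0, 1]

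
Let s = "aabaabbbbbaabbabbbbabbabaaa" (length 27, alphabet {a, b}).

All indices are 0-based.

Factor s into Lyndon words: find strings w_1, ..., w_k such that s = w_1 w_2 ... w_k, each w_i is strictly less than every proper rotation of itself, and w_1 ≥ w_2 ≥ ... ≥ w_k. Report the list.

["aabaabbbbbaabbabbbbabbab", "a", "a", "a"]

emit factor 1: 'aabaabbbbbaabbabbbbabbab' (i=0, period=24)
emit factor 2: 'a' (i=24, period=1)
emit factor 3: 'a' (i=25, period=1)
emit factor 4: 'a' (i=26, period=1)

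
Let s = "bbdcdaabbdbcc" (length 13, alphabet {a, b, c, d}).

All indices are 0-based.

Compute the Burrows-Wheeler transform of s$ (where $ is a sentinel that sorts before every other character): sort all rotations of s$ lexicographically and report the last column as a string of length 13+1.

cdaa$dbbcbdcbb

rank  rotation        last
    0  $bbdcdaabbdbcc  c
    1  aabbdbcc$bbdcd  d
    2  abbdbcc$bbdcda  a
    3  bbdbcc$bbdcdaa  a
    4  bbdcdaabbdbcc$  $
    5  bcc$bbdcdaabbd  d
    6  bdbcc$bbdcdaab  b
    7  bdcdaabbdbcc$b  b
    8  c$bbdcdaabbdbc  c
    9  cc$bbdcdaabbdb  b
   10  cdaabbdbcc$bbd  d
   11  daabbdbcc$bbdc  c
   12  dbcc$bbdcdaabb  b
   13  dcdaabbdbcc$bb  b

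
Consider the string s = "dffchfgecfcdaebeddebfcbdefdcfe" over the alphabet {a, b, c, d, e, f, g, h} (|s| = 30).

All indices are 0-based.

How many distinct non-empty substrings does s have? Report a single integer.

438

rank→(start, suffix):
  0 → (12, 'aebeddebfcbdefdcfe')
  1 → (22, 'bdefdcfe')
  2 → (14, 'beddebfcbdefdcfe')
  3 → (19, 'bfcbdefdcfe')
  4 → (21, 'cbdefdcfe')
  5 → (10, 'cdaebeddebfcbdefdcfe')
  6 → (8, 'cfcdaebeddebfcbdefdcfe')
  7 → (27, 'cfe')
  8 → (3, 'chfgecfcdaebeddebfcbdefdcfe')
  9 → (11, 'daebeddebfcbdefdcfe')
  10 → (26, 'dcfe')
  11 → (16, 'ddebfcbdefdcfe')
  12 → (17, 'debfcbdefdcfe')
  13 → (23, 'defdcfe')
  14 → (0, 'dffchfgecfcdaebeddebfcbdefdcfe')
  15 → (29, 'e')
  16 → (13, 'ebeddebfcbdefdcfe')
  17 → (18, 'ebfcbdefdcfe')
  18 → (7, 'ecfcdaebeddebfcbdefdcfe')
  19 → (15, 'eddebfcbdefdcfe')
  20 → (24, 'efdcfe')
  21 → (20, 'fcbdefdcfe')
  22 → (9, 'fcdaebeddebfcbdefdcfe')
  23 → (2, 'fchfgecfcdaebeddebfcbdefdcfe')
  24 → (25, 'fdcfe')
  25 → (28, 'fe')
  26 → (1, 'ffchfgecfcdaebeddebfcbdefdcfe')
  27 → (5, 'fgecfcdaebeddebfcbdefdcfe')
  28 → (6, 'gecfcdaebeddebfcbdefdcfe')
  29 → (4, 'hfgecfcdaebeddebfcbdefdcfe')

SA = [12, 22, 14, 19, 21, 10, 8, 27, 3, 11, 26, 16, 17, 23, 0, 29, 13, 18, 7, 15, 24, 20, 9, 2, 25, 28, 1, 5, 6, 4]
[i] adj suffixes → lcp
  [1] 12/22 → 0 ('')
  [2] 22/14 → 1 ('b')
  [3] 14/19 → 1 ('b')
  [4] 19/21 → 0 ('')
  [5] 21/10 → 1 ('c')
  [6] 10/8 → 1 ('c')
  [7] 8/27 → 2 ('cf')
  [8] 27/3 → 1 ('c')
  [9] 3/11 → 0 ('')
  [10] 11/26 → 1 ('d')
  [11] 26/16 → 1 ('d')
  [12] 16/17 → 1 ('d')
  [13] 17/23 → 2 ('de')
  [14] 23/0 → 1 ('d')
  [15] 0/29 → 0 ('')
  [16] 29/13 → 1 ('e')
  [17] 13/18 → 2 ('eb')
  [18] 18/7 → 1 ('e')
  [19] 7/15 → 1 ('e')
  [20] 15/24 → 1 ('e')
  [21] 24/20 → 0 ('')
  [22] 20/9 → 2 ('fc')
  [23] 9/2 → 2 ('fc')
  [24] 2/25 → 1 ('f')
  [25] 25/28 → 1 ('f')
  [26] 28/1 → 1 ('f')
  [27] 1/5 → 1 ('f')
  [28] 5/6 → 0 ('')
  [29] 6/4 → 0 ('')

n(n+1)/2 = 30·31/2 = 465
Σ LCP = 0 + 0 + 1 + 1 + 0 + 1 + 1 + 2 + 1 + 0 + 1 + 1 + 1 + 2 + 1 + 0 + 1 + 2 + 1 + 1 + 1 + 0 + 2 + 2 + 1 + 1 + 1 + 1 + 0 + 0 = 27
distinct = 465 − 27 = 438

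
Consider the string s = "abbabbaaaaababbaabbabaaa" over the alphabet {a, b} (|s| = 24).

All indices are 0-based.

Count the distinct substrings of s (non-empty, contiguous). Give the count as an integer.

232

rank→(start, suffix):
  0 → (23, 'a')
  1 → (22, 'aa')
  2 → (21, 'aaa')
  3 → (6, 'aaaaababbaabbabaaa')
  4 → (7, 'aaaababbaabbabaaa')
  5 → (8, 'aaababbaabbabaaa')
  6 → (9, 'aababbaabbabaaa')
  7 → (15, 'aabbabaaa')
  8 → (19, 'abaaa')
  9 → (10, 'ababbaabbabaaa')
  10 → (3, 'abbaaaaababbaabbabaaa')
  11 → (12, 'abbaabbabaaa')
  12 → (16, 'abbabaaa')
  13 → (0, 'abbabbaaaaababbaabbabaaa')
  14 → (20, 'baaa')
  15 → (5, 'baaaaababbaabbabaaa')
  16 → (14, 'baabbabaaa')
  17 → (18, 'babaaa')
  18 → (2, 'babbaaaaababbaabbabaaa')
  19 → (11, 'babbaabbabaaa')
  20 → (4, 'bbaaaaababbaabbabaaa')
  21 → (13, 'bbaabbabaaa')
  22 → (17, 'bbabaaa')
  23 → (1, 'bbabbaaaaababbaabbabaaa')

SA = [23, 22, 21, 6, 7, 8, 9, 15, 19, 10, 3, 12, 16, 0, 20, 5, 14, 18, 2, 11, 4, 13, 17, 1]
[i] adj suffixes → lcp
  [1] 23/22 → 1 ('a')
  [2] 22/21 → 2 ('aa')
  [3] 21/6 → 3 ('aaa')
  [4] 6/7 → 4 ('aaaa')
  [5] 7/8 → 3 ('aaa')
  [6] 8/9 → 2 ('aa')
  [7] 9/15 → 3 ('aab')
  [8] 15/19 → 1 ('a')
  [9] 19/10 → 3 ('aba')
  [10] 10/3 → 2 ('ab')
  [11] 3/12 → 5 ('abbaa')
  [12] 12/16 → 4 ('abba')
  [13] 16/0 → 5 ('abbab')
  [14] 0/20 → 0 ('')
  [15] 20/5 → 4 ('baaa')
  [16] 5/14 → 3 ('baa')
  [17] 14/18 → 2 ('ba')
  [18] 18/2 → 3 ('bab')
  [19] 2/11 → 6 ('babbaa')
  [20] 11/4 → 1 ('b')
  [21] 4/13 → 4 ('bbaa')
  [22] 13/17 → 3 ('bba')
  [23] 17/1 → 4 ('bbab')

n(n+1)/2 = 24·25/2 = 300
Σ LCP = 0 + 1 + 2 + 3 + 4 + 3 + 2 + 3 + 1 + 3 + 2 + 5 + 4 + 5 + 0 + 4 + 3 + 2 + 3 + 6 + 1 + 4 + 3 + 4 = 68
distinct = 300 − 68 = 232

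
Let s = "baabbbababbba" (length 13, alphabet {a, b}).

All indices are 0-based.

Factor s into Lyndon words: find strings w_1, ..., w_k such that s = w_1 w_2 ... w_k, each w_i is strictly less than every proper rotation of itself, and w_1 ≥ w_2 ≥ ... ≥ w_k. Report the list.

emit factor 1: 'b' (i=0, period=1)
emit factor 2: 'aabbbababbb' (i=1, period=11)
emit factor 3: 'a' (i=12, period=1)

["b", "aabbbababbb", "a"]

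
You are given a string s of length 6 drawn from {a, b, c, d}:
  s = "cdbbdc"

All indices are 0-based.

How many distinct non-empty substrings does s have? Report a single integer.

sorted suffixes:
  #0 SA[0]=2  'bbdc'
  #1 SA[1]=3  'bdc'
  #2 SA[2]=5  'c'
  #3 SA[3]=0  'cdbbdc'
  #4 SA[4]=1  'dbbdc'
  #5 SA[5]=4  'dc'

SA = [2, 3, 5, 0, 1, 4]
i: (SA[i-1],SA[i]) lcp shared
  1: (2,3) 1 'b'
  2: (3,5) 0 ''
  3: (5,0) 1 'c'
  4: (0,1) 0 ''
  5: (1,4) 1 'd'

n(n+1)/2 = 6·7/2 = 21
Σ LCP = 0 + 1 + 0 + 1 + 0 + 1 = 3
distinct = 21 − 3 = 18

18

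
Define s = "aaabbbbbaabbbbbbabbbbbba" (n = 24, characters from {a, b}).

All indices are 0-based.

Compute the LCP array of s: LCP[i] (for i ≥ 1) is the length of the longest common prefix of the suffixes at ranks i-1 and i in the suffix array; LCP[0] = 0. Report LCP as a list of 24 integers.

rank→(start, suffix):
  0 → (23, 'a')
  1 → (0, 'aaabbbbbaabbbbbbabbbbbba')
  2 → (1, 'aabbbbbaabbbbbbabbbbbba')
  3 → (8, 'aabbbbbbabbbbbba')
  4 → (2, 'abbbbbaabbbbbbabbbbbba')
  5 → (16, 'abbbbbba')
  6 → (9, 'abbbbbbabbbbbba')
  7 → (22, 'ba')
  8 → (7, 'baabbbbbbabbbbbba')
  9 → (15, 'babbbbbba')
  10 → (21, 'bba')
  11 → (6, 'bbaabbbbbbabbbbbba')
  12 → (14, 'bbabbbbbba')
  13 → (20, 'bbba')
  14 → (5, 'bbbaabbbbbbabbbbbba')
  15 → (13, 'bbbabbbbbba')
  16 → (19, 'bbbba')
  17 → (4, 'bbbbaabbbbbbabbbbbba')
  18 → (12, 'bbbbabbbbbba')
  19 → (18, 'bbbbba')
  20 → (3, 'bbbbbaabbbbbbabbbbbba')
  21 → (11, 'bbbbbabbbbbba')
  22 → (17, 'bbbbbba')
  23 → (10, 'bbbbbbabbbbbba')

SA = [23, 0, 1, 8, 2, 16, 9, 22, 7, 15, 21, 6, 14, 20, 5, 13, 19, 4, 12, 18, 3, 11, 17, 10]
rank  pair      lcp
   1  s[23:],s[0:]  1  'a'
   2  s[0:],s[1:]  2  'aa'
   3  s[1:],s[8:]  7  'aabbbbb'
   4  s[8:],s[2:]  1  'a'
   5  s[2:],s[16:]  6  'abbbbb'
   6  s[16:],s[9:]  8  'abbbbbba'
   7  s[9:],s[22:]  0  ''
   8  s[22:],s[7:]  2  'ba'
   9  s[7:],s[15:]  2  'ba'
  10  s[15:],s[21:]  1  'b'
  11  s[21:],s[6:]  3  'bba'
  12  s[6:],s[14:]  3  'bba'
  13  s[14:],s[20:]  2  'bb'
  14  s[20:],s[5:]  4  'bbba'
  15  s[5:],s[13:]  4  'bbba'
  16  s[13:],s[19:]  3  'bbb'
  17  s[19:],s[4:]  5  'bbbba'
  18  s[4:],s[12:]  5  'bbbba'
  19  s[12:],s[18:]  4  'bbbb'
  20  s[18:],s[3:]  6  'bbbbba'
  21  s[3:],s[11:]  6  'bbbbba'
  22  s[11:],s[17:]  5  'bbbbb'
  23  s[17:],s[10:]  7  'bbbbbba'

[0, 1, 2, 7, 1, 6, 8, 0, 2, 2, 1, 3, 3, 2, 4, 4, 3, 5, 5, 4, 6, 6, 5, 7]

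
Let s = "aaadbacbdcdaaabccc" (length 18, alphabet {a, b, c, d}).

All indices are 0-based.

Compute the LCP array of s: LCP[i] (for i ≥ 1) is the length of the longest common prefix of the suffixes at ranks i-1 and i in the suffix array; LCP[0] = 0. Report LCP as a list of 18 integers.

[0, 3, 2, 2, 1, 1, 1, 0, 1, 1, 0, 1, 1, 2, 1, 0, 1, 1]

rank→(start, suffix):
  0 → (11, 'aaabccc')
  1 → (0, 'aaadbacbdcdaaabccc')
  2 → (12, 'aabccc')
  3 → (1, 'aadbacbdcdaaabccc')
  4 → (13, 'abccc')
  5 → (5, 'acbdcdaaabccc')
  6 → (2, 'adbacbdcdaaabccc')
  7 → (4, 'bacbdcdaaabccc')
  8 → (14, 'bccc')
  9 → (7, 'bdcdaaabccc')
  10 → (17, 'c')
  11 → (6, 'cbdcdaaabccc')
  12 → (16, 'cc')
  13 → (15, 'ccc')
  14 → (9, 'cdaaabccc')
  15 → (10, 'daaabccc')
  16 → (3, 'dbacbdcdaaabccc')
  17 → (8, 'dcdaaabccc')

SA = [11, 0, 12, 1, 13, 5, 2, 4, 14, 7, 17, 6, 16, 15, 9, 10, 3, 8]
i: (SA[i-1],SA[i]) lcp shared
  1: (11,0) 3 'aaa'
  2: (0,12) 2 'aa'
  3: (12,1) 2 'aa'
  4: (1,13) 1 'a'
  5: (13,5) 1 'a'
  6: (5,2) 1 'a'
  7: (2,4) 0 ''
  8: (4,14) 1 'b'
  9: (14,7) 1 'b'
  10: (7,17) 0 ''
  11: (17,6) 1 'c'
  12: (6,16) 1 'c'
  13: (16,15) 2 'cc'
  14: (15,9) 1 'c'
  15: (9,10) 0 ''
  16: (10,3) 1 'd'
  17: (3,8) 1 'd'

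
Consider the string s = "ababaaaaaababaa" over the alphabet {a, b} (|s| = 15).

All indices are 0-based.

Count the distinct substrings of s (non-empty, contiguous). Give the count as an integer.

rank→(start, suffix):
  0 → (14, 'a')
  1 → (13, 'aa')
  2 → (4, 'aaaaaababaa')
  3 → (5, 'aaaaababaa')
  4 → (6, 'aaaababaa')
  5 → (7, 'aaababaa')
  6 → (8, 'aababaa')
  7 → (11, 'abaa')
  8 → (2, 'abaaaaaababaa')
  9 → (9, 'ababaa')
  10 → (0, 'ababaaaaaababaa')
  11 → (12, 'baa')
  12 → (3, 'baaaaaababaa')
  13 → (10, 'babaa')
  14 → (1, 'babaaaaaababaa')

SA = [14, 13, 4, 5, 6, 7, 8, 11, 2, 9, 0, 12, 3, 10, 1]
rank  pair      lcp
   1  s[14:],s[13:]  1  'a'
   2  s[13:],s[4:]  2  'aa'
   3  s[4:],s[5:]  5  'aaaaa'
   4  s[5:],s[6:]  4  'aaaa'
   5  s[6:],s[7:]  3  'aaa'
   6  s[7:],s[8:]  2  'aa'
   7  s[8:],s[11:]  1  'a'
   8  s[11:],s[2:]  4  'abaa'
   9  s[2:],s[9:]  3  'aba'
  10  s[9:],s[0:]  6  'ababaa'
  11  s[0:],s[12:]  0  ''
  12  s[12:],s[3:]  3  'baa'
  13  s[3:],s[10:]  2  'ba'
  14  s[10:],s[1:]  5  'babaa'

n(n+1)/2 = 15·16/2 = 120
Σ LCP = 0 + 1 + 2 + 5 + 4 + 3 + 2 + 1 + 4 + 3 + 6 + 0 + 3 + 2 + 5 = 41
distinct = 120 − 41 = 79

79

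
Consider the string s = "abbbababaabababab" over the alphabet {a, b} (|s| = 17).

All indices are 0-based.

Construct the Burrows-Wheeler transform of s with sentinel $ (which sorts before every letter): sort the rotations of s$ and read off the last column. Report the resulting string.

bbbbbbba$aaaaababa

rank  rotation            last
    0  $abbbababaabababab  b
    1  aabababab$abbbabab  b
    2  ab$abbbababaababab  b
    3  abaabababab$abbbab  b
    4  abab$abbbababaabab  b
    5  ababaabababab$abbb  b
    6  ababab$abbbababaab  b
    7  abababab$abbbababa  a
    8  abbbababaabababab$  $
    9  b$abbbababaabababa  a
   10  baabababab$abbbaba  a
   11  bab$abbbababaababa  a
   12  babaabababab$abbba  a
   13  babab$abbbababaaba  a
   14  bababaabababab$abb  b
   15  bababab$abbbababaa  a
   16  bbababaabababab$ab  b
   17  bbbababaabababab$a  a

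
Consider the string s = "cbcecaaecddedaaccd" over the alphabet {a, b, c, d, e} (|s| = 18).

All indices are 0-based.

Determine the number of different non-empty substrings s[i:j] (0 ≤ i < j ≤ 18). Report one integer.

sorted suffixes:
  #0 SA[0]=13  'aaccd'
  #1 SA[1]=5  'aaecddedaaccd'
  #2 SA[2]=14  'accd'
  #3 SA[3]=6  'aecddedaaccd'
  #4 SA[4]=1  'bcecaaecddedaaccd'
  #5 SA[5]=4  'caaecddedaaccd'
  #6 SA[6]=0  'cbcecaaecddedaaccd'
  #7 SA[7]=15  'ccd'
  #8 SA[8]=16  'cd'
  #9 SA[9]=8  'cddedaaccd'
  #10 SA[10]=2  'cecaaecddedaaccd'
  #11 SA[11]=17  'd'
  #12 SA[12]=12  'daaccd'
  #13 SA[13]=9  'ddedaaccd'
  #14 SA[14]=10  'dedaaccd'
  #15 SA[15]=3  'ecaaecddedaaccd'
  #16 SA[16]=7  'ecddedaaccd'
  #17 SA[17]=11  'edaaccd'

SA = [13, 5, 14, 6, 1, 4, 0, 15, 16, 8, 2, 17, 12, 9, 10, 3, 7, 11]
i: (SA[i-1],SA[i]) lcp shared
  1: (13,5) 2 'aa'
  2: (5,14) 1 'a'
  3: (14,6) 1 'a'
  4: (6,1) 0 ''
  5: (1,4) 0 ''
  6: (4,0) 1 'c'
  7: (0,15) 1 'c'
  8: (15,16) 1 'c'
  9: (16,8) 2 'cd'
  10: (8,2) 1 'c'
  11: (2,17) 0 ''
  12: (17,12) 1 'd'
  13: (12,9) 1 'd'
  14: (9,10) 1 'd'
  15: (10,3) 0 ''
  16: (3,7) 2 'ec'
  17: (7,11) 1 'e'

n(n+1)/2 = 18·19/2 = 171
Σ LCP = 0 + 2 + 1 + 1 + 0 + 0 + 1 + 1 + 1 + 2 + 1 + 0 + 1 + 1 + 1 + 0 + 2 + 1 = 16
distinct = 171 − 16 = 155

155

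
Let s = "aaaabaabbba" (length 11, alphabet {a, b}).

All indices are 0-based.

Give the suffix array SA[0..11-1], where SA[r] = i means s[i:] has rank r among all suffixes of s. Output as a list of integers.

sorted suffixes:
  #0 SA[0]=10  'a'
  #1 SA[1]=0  'aaaabaabbba'
  #2 SA[2]=1  'aaabaabbba'
  #3 SA[3]=2  'aabaabbba'
  #4 SA[4]=5  'aabbba'
  #5 SA[5]=3  'abaabbba'
  #6 SA[6]=6  'abbba'
  #7 SA[7]=9  'ba'
  #8 SA[8]=4  'baabbba'
  #9 SA[9]=8  'bba'
  #10 SA[10]=7  'bbba'

[10, 0, 1, 2, 5, 3, 6, 9, 4, 8, 7]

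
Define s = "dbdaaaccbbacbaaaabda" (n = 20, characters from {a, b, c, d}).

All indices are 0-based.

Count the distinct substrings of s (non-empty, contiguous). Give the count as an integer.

182

rank | idx | suffix
   0 |  19 | a
   1 |  13 | aaaabda
   2 |  14 | aaabda
   3 |   3 | aaaccbbacbaaaabda
   4 |  15 | aabda
   5 |   4 | aaccbbacbaaaabda
   6 |  16 | abda
   7 |  10 | acbaaaabda
   8 |   5 | accbbacbaaaabda
   9 |  12 | baaaabda
  10 |   9 | bacbaaaabda
  11 |   8 | bbacbaaaabda
  12 |  17 | bda
  13 |   1 | bdaaaccbbacbaaaabda
  14 |  11 | cbaaaabda
  15 |   7 | cbbacbaaaabda
  16 |   6 | ccbbacbaaaabda
  17 |  18 | da
  18 |   2 | daaaccbbacbaaaabda
  19 |   0 | dbdaaaccbbacbaaaabda

SA = [19, 13, 14, 3, 15, 4, 16, 10, 5, 12, 9, 8, 17, 1, 11, 7, 6, 18, 2, 0]
rank  pair      lcp
   1  s[19:],s[13:]  1  'a'
   2  s[13:],s[14:]  3  'aaa'
   3  s[14:],s[3:]  3  'aaa'
   4  s[3:],s[15:]  2  'aa'
   5  s[15:],s[4:]  2  'aa'
   6  s[4:],s[16:]  1  'a'
   7  s[16:],s[10:]  1  'a'
   8  s[10:],s[5:]  2  'ac'
   9  s[5:],s[12:]  0  ''
  10  s[12:],s[9:]  2  'ba'
  11  s[9:],s[8:]  1  'b'
  12  s[8:],s[17:]  1  'b'
  13  s[17:],s[1:]  3  'bda'
  14  s[1:],s[11:]  0  ''
  15  s[11:],s[7:]  2  'cb'
  16  s[7:],s[6:]  1  'c'
  17  s[6:],s[18:]  0  ''
  18  s[18:],s[2:]  2  'da'
  19  s[2:],s[0:]  1  'd'

n(n+1)/2 = 20·21/2 = 210
Σ LCP = 0 + 1 + 3 + 3 + 2 + 2 + 1 + 1 + 2 + 0 + 2 + 1 + 1 + 3 + 0 + 2 + 1 + 0 + 2 + 1 = 28
distinct = 210 − 28 = 182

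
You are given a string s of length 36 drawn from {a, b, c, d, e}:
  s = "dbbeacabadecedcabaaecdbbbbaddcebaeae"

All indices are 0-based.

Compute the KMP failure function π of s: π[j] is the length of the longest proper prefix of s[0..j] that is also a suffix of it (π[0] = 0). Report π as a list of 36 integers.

[0, 0, 0, 0, 0, 0, 0, 0, 0, 1, 0, 0, 0, 1, 0, 0, 0, 0, 0, 0, 0, 1, 2, 3, 0, 0, 0, 1, 1, 0, 0, 0, 0, 0, 0, 0]

π[0] = 0
j=1 s[j]='b': π[1]=0 (border '')
j=2 s[j]='b': π[2]=0 (border '')
j=3 s[j]='e': π[3]=0 (border '')
j=4 s[j]='a': π[4]=0 (border '')
j=5 s[j]='c': π[5]=0 (border '')
j=6 s[j]='a': π[6]=0 (border '')
j=7 s[j]='b': π[7]=0 (border '')
j=8 s[j]='a': π[8]=0 (border '')
j=9 s[j]='d': π[9]=1 (border 'd')
j=10 s[j]='e': k: 1→0; π[10]=0 (border '')
j=11 s[j]='c': π[11]=0 (border '')
j=12 s[j]='e': π[12]=0 (border '')
j=13 s[j]='d': π[13]=1 (border 'd')
j=14 s[j]='c': k: 1→0; π[14]=0 (border '')
j=15 s[j]='a': π[15]=0 (border '')
j=16 s[j]='b': π[16]=0 (border '')
j=17 s[j]='a': π[17]=0 (border '')
j=18 s[j]='a': π[18]=0 (border '')
j=19 s[j]='e': π[19]=0 (border '')
j=20 s[j]='c': π[20]=0 (border '')
j=21 s[j]='d': π[21]=1 (border 'd')
j=22 s[j]='b': π[22]=2 (border 'db')
j=23 s[j]='b': π[23]=3 (border 'dbb')
j=24 s[j]='b': k: 3→0; π[24]=0 (border '')
j=25 s[j]='b': π[25]=0 (border '')
j=26 s[j]='a': π[26]=0 (border '')
j=27 s[j]='d': π[27]=1 (border 'd')
j=28 s[j]='d': k: 1→0; π[28]=1 (border 'd')
j=29 s[j]='c': k: 1→0; π[29]=0 (border '')
j=30 s[j]='e': π[30]=0 (border '')
j=31 s[j]='b': π[31]=0 (border '')
j=32 s[j]='a': π[32]=0 (border '')
j=33 s[j]='e': π[33]=0 (border '')
j=34 s[j]='a': π[34]=0 (border '')
j=35 s[j]='e': π[35]=0 (border '')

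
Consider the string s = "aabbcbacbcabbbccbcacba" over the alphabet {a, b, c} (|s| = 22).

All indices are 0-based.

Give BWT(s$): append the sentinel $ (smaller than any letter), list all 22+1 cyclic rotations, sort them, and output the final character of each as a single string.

rank  rotation                 last
    0  $aabbcbacbcabbbccbcacba  a
    1  a$aabbcbacbcabbbccbcacb  b
    2  aabbcbacbcabbbccbcacba$  $
    3  abbbccbcacba$aabbcbacbc  c
    4  abbcbacbcabbbccbcacba$a  a
    5  acba$aabbcbacbcabbbccbc  c
    6  acbcabbbccbcacba$aabbcb  b
    7  ba$aabbcbacbcabbbccbcac  c
    8  bacbcabbbccbcacba$aabbc  c
    9  bbbccbcacba$aabbcbacbca  a
   10  bbcbacbcabbbccbcacba$aa  a
   11  bbccbcacba$aabbcbacbcab  b
   12  bcabbbccbcacba$aabbcbac  c
   13  bcacba$aabbcbacbcabbbcc  c
   14  bcbacbcabbbccbcacba$aab  b
   15  bccbcacba$aabbcbacbcabb  b
   16  cabbbccbcacba$aabbcbacb  b
   17  cacba$aabbcbacbcabbbccb  b
   18  cba$aabbcbacbcabbbccbca  a
   19  cbacbcabbbccbcacba$aabb  b
   20  cbcabbbccbcacba$aabbcba  a
   21  cbcacba$aabbcbacbcabbbc  c
   22  ccbcacba$aabbcbacbcabbb  b

ab$cacbccaabccbbbbabacb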